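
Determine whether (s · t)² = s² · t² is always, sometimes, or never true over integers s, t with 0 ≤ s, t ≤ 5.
The identity holds for every pair in the range. For instance at (s, t) = (0, 4): both sides equal 0.

Answer: Always true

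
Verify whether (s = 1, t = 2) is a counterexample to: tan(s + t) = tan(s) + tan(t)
Yes

Substituting s = 1, t = 2:
LHS = tan(1 + 2) = tan(3) ≈ -0.1425
RHS = tan(1) + tan(2) ≈ -0.6276

Since LHS ≠ RHS, this pair disproves the claim.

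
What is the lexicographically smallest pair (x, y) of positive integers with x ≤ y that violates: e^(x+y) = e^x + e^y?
Substituting (1, 1) into the claim:
LHS = e^(1+1) = e^2 ≈ 7.389
RHS = e^1 + e^1 = 2·e ≈ 5.437

Since LHS ≠ RHS, this pair disproves the claim, and no lexicographically smaller pair (x ≤ y, positive integers) does.

For instance (6, 8) is also a counterexample (LHS = e^14 ≈ 1202604.3, RHS = e^6 + e^8 ≈ 3384), but it's lexicographically larger.

Answer: (x, y) = (1, 1)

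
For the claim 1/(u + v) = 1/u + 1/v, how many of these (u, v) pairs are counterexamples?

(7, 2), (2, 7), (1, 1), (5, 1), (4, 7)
Testing each pair:
(7, 2): LHS = 1/9, RHS = 9/14 → counterexample
(2, 7): LHS = 1/9, RHS = 9/14 → counterexample
(1, 1): LHS = 1/2, RHS = 2 → counterexample
(5, 1): LHS = 1/6, RHS = 6/5 → counterexample
(4, 7): LHS = 1/11, RHS = 11/28 → counterexample

That makes 5 counterexamples.

Answer: 5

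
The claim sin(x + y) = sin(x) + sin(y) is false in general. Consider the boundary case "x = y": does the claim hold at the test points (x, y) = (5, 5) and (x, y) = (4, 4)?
At (5, 5): LHS = sin(10) ≈ -0.544 ≠ RHS = 2·sin(5) ≈ -1.918
At (4, 4): LHS = sin(8) ≈ 0.9894 ≠ RHS = 2·sin(4) ≈ -1.514

Answer: No, fails at both test points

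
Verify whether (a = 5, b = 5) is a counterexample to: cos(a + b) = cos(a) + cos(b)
Yes

Substituting a = 5, b = 5:
LHS = cos(5 + 5) = cos(10) ≈ -0.8391
RHS = cos(5) + cos(5) = 2·cos(5) ≈ 0.5673

Since LHS ≠ RHS, this pair disproves the claim.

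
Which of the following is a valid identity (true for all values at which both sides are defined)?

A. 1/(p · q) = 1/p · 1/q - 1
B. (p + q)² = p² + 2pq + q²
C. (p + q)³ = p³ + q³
B

A: fails at (3, 4) — LHS = 1/12, RHS = -11/12.
B: holds — e.g. at (2, 7), both sides equal 81.
C: fails at (3, 5) — LHS = 512, RHS = 152.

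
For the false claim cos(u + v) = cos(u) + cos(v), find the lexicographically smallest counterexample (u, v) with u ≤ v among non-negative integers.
Substituting (0, 0) into the claim:
LHS = cos(0 + 0) = 1
RHS = cos(0) + cos(0) = 2

Since LHS ≠ RHS, this pair disproves the claim, and no lexicographically smaller pair (u ≤ v, non-negative integers) does.

For instance (0, 3) is also a counterexample (LHS = cos(3) ≈ -0.99, RHS = cos(3) + 1 ≈ 0.01001), but it's lexicographically larger.

Answer: (u, v) = (0, 0)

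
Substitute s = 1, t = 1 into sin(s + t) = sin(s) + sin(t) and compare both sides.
LHS = sin(1 + 1) = sin(2) ≈ 0.9093
RHS = sin(1) + sin(1) = 2·sin(1) ≈ 1.683

LHS ≠ RHS (they differ by about 0.7736), so the equation does not hold here.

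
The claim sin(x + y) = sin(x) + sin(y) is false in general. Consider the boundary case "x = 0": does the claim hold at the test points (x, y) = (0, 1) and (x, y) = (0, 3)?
Yes, holds at both test points

At (0, 1): LHS = sin(1) ≈ 0.8415, RHS = sin(1) ≈ 0.8415 → equal
At (0, 3): LHS = sin(3) ≈ 0.1411, RHS = sin(3) ≈ 0.1411 → equal

So the claim does hold at both of these boundary points, even though it is not an identity.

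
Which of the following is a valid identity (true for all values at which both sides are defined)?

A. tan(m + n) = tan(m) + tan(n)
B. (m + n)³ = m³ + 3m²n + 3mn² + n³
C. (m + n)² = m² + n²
A: fails at (3, 4) — LHS = tan(7) ≈ 0.8714, RHS = tan(3) + tan(4) ≈ 1.015.
B: holds — e.g. at (2, 4), both sides equal 216.
C: fails at (1, 3) — LHS = 16, RHS = 10.

Answer: B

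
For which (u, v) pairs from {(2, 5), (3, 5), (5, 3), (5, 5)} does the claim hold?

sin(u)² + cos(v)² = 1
(5, 5)

Testing each pair:
(2, 5): LHS = cos(5)² + sin(2)² ≈ 0.9073, RHS = 1 → fails
(3, 5): LHS = sin(3)² + cos(5)² ≈ 0.1004, RHS = 1 → fails
(5, 3): LHS = sin(5)² + cos(3)² ≈ 1.9, RHS = 1 → fails
(5, 5): LHS = cos(5)² + sin(5)² = 1, RHS = 1 → holds

1 of 4 pairs satisfies the claim.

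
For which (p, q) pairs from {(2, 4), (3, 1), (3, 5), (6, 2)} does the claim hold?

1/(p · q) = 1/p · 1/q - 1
None

Testing each pair:
(2, 4): LHS = 1/8, RHS = -7/8 → fails
(3, 1): LHS = 1/3, RHS = -2/3 → fails
(3, 5): LHS = 1/15, RHS = -14/15 → fails
(6, 2): LHS = 1/12, RHS = -11/12 → fails

No pair satisfies the claim.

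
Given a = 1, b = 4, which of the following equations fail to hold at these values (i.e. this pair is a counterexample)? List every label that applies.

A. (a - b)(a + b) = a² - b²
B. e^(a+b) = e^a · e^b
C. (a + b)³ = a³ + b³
Evaluating each claim at the given values:
A. LHS = -15, RHS = -15 → holds here (LHS = RHS)
B. LHS = e^5 ≈ 148.4, RHS = e^5 ≈ 148.4 → holds here (LHS = RHS)
C. LHS = 125, RHS = 65 → fails here (LHS ≠ RHS)

Answer: C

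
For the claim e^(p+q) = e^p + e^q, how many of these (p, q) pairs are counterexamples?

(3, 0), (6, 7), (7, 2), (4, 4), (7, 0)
5

Testing each pair:
(3, 0): LHS = e^3 ≈ 20.09, RHS = 1 + e^3 ≈ 21.09 → counterexample
(6, 7): LHS = e^13 ≈ 442413.4, RHS = e^6 + e^7 ≈ 1500 → counterexample
(7, 2): LHS = e^9 ≈ 8103, RHS = e^2 + e^7 ≈ 1104 → counterexample
(4, 4): LHS = e^8 ≈ 2981, RHS = 2·e^4 ≈ 109.2 → counterexample
(7, 0): LHS = e^7 ≈ 1097, RHS = 1 + e^7 ≈ 1098 → counterexample

That makes 5 counterexamples.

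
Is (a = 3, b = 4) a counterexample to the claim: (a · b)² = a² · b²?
Substituting a = 3, b = 4:
LHS = (3 · 4)² = 144
RHS = 3² · 4² = 144

The sides agree, so this pair does not disprove the claim.

Answer: No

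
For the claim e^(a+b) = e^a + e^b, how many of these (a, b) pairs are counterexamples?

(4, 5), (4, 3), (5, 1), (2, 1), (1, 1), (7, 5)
6

Testing each pair:
(4, 5): LHS = e^9 ≈ 8103, RHS = e^4 + e^5 ≈ 203 → counterexample
(4, 3): LHS = e^7 ≈ 1097, RHS = e^3 + e^4 ≈ 74.68 → counterexample
(5, 1): LHS = e^6 ≈ 403.4, RHS = e + e^5 ≈ 151.1 → counterexample
(2, 1): LHS = e^3 ≈ 20.09, RHS = e + e^2 ≈ 10.11 → counterexample
(1, 1): LHS = e^2 ≈ 7.389, RHS = 2·e ≈ 5.437 → counterexample
(7, 5): LHS = e^12 ≈ 162754.8, RHS = e^5 + e^7 ≈ 1245 → counterexample

That makes 6 counterexamples.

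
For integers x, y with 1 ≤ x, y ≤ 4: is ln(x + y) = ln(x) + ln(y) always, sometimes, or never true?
Sometimes true

It holds at (x, y) = (2, 2) (both sides equal ln(4) ≈ 1.386), but fails at (x, y) = (3, 2) (LHS = ln(5) ≈ 1.609, RHS = ln(2) + ln(3) ≈ 1.792).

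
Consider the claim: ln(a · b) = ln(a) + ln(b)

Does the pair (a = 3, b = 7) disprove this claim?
Substituting a = 3, b = 7:
LHS = ln(3 · 7) = ln(21) ≈ 3.045
RHS = ln(3) + ln(7) ≈ 3.045

The sides agree, so this pair does not disprove the claim.

Answer: No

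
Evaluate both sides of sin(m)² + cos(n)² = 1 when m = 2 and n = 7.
LHS = sin(2)² + cos(7)² ≈ 1.395
RHS = 1

LHS ≠ RHS (they differ by about 0.3952), so the equation does not hold here.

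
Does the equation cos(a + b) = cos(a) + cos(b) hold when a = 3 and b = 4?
Substituting a = 3, b = 4:

LHS = cos(3 + 4) = cos(7) ≈ 0.7539
RHS = cos(3) + cos(4) ≈ -1.644

LHS ≠ RHS, so the equation does not hold at this point.

Answer: Fails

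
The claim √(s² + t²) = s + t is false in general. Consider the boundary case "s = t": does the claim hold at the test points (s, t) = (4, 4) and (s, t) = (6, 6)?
No, fails at both test points

At (4, 4): LHS = 4·√(2) ≈ 5.657 ≠ RHS = 8
At (6, 6): LHS = 6·√(2) ≈ 8.485 ≠ RHS = 12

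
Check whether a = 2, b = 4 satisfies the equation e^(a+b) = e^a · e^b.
Substituting a = 2, b = 4:

LHS = e^(2+4) = e^6 ≈ 403.4
RHS = e^2 · e^4 = e^6 ≈ 403.4

LHS = RHS, so the equation holds at this point.

Answer: Holds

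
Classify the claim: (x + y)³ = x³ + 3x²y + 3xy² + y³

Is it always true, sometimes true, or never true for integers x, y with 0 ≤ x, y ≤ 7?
The identity holds for every pair in the range. For instance at (x, y) = (1, 0): both sides equal 1.

Answer: Always true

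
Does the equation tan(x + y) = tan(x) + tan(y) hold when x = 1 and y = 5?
Substituting x = 1, y = 5:

LHS = tan(1 + 5) = tan(6) ≈ -0.291
RHS = tan(1) + tan(5) ≈ -1.823

LHS ≠ RHS, so the equation does not hold at this point.

Answer: Fails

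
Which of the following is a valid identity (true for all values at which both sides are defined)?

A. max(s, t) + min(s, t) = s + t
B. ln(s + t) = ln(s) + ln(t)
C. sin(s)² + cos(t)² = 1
A

A: holds — e.g. at (3, 5), both sides equal 8.
B: fails at (2, 7) — LHS = ln(9) ≈ 2.197, RHS = ln(2) + ln(7) ≈ 2.639.
C: fails at (2, 7) — LHS = cos(7)² + sin(2)² ≈ 1.395, RHS = 1.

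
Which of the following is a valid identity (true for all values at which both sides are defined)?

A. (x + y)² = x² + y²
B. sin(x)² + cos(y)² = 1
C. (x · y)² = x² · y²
A: fails at (4, 5) — LHS = 81, RHS = 41.
B: fails at (6, 7) — LHS = sin(6)² + cos(7)² ≈ 0.6464, RHS = 1.
C: holds — e.g. at (3, 7), both sides equal 441.

Answer: C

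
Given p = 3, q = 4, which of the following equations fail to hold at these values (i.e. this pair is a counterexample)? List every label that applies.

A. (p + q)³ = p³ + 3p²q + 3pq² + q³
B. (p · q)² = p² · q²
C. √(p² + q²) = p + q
C

Evaluating each claim at the given values:
A. LHS = 343, RHS = 343 → holds here (LHS = RHS)
B. LHS = 144, RHS = 144 → holds here (LHS = RHS)
C. LHS = 5, RHS = 7 → fails here (LHS ≠ RHS)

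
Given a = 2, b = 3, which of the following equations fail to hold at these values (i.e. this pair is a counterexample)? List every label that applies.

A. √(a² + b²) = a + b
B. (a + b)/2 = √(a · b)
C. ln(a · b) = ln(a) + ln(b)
Evaluating each claim at the given values:
A. LHS = √(13) ≈ 3.606, RHS = 5 → fails here (LHS ≠ RHS)
B. LHS = 5/2, RHS = √(6) ≈ 2.449 → fails here (LHS ≠ RHS)
C. LHS = ln(6) ≈ 1.792, RHS = ln(2) + ln(3) ≈ 1.792 → holds here (LHS = RHS)

Answer: A, B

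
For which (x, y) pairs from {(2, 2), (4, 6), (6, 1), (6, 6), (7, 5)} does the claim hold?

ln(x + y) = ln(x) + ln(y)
(2, 2)

Testing each pair:
(2, 2): LHS = ln(4) ≈ 1.386, RHS = 2·ln(2) ≈ 1.386 → holds
(4, 6): LHS = ln(10) ≈ 2.303, RHS = ln(4) + ln(6) ≈ 3.178 → fails
(6, 1): LHS = ln(7) ≈ 1.946, RHS = ln(6) ≈ 1.792 → fails
(6, 6): LHS = ln(12) ≈ 2.485, RHS = 2·ln(6) ≈ 3.584 → fails
(7, 5): LHS = ln(12) ≈ 2.485, RHS = ln(5) + ln(7) ≈ 3.555 → fails

1 of 5 pairs satisfies the claim.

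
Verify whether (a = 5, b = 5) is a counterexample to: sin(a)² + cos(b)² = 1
No

Substituting a = 5, b = 5:
LHS = sin(5)² + cos(5)² = 1
RHS = 1

The sides agree, so this pair does not disprove the claim.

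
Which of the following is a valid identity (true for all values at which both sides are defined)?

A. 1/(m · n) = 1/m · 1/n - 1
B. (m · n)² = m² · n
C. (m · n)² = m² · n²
A: fails at (3, 3) — LHS = 1/9, RHS = -8/9.
B: fails at (3, 4) — LHS = 144, RHS = 36.
C: holds — e.g. at (1, 5), both sides equal 25.

Answer: C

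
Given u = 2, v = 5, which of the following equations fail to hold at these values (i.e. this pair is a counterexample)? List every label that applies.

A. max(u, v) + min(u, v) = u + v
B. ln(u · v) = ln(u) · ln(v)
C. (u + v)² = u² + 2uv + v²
Evaluating each claim at the given values:
A. LHS = 7, RHS = 7 → holds here (LHS = RHS)
B. LHS = ln(10) ≈ 2.303, RHS = ln(2)·ln(5) ≈ 1.116 → fails here (LHS ≠ RHS)
C. LHS = 49, RHS = 49 → holds here (LHS = RHS)

Answer: B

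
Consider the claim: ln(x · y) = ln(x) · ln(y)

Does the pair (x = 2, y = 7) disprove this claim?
Substituting x = 2, y = 7:
LHS = ln(2 · 7) = ln(14) ≈ 2.639
RHS = ln(2) · ln(7) ≈ 1.349

Since LHS ≠ RHS, this pair disproves the claim.

Answer: Yes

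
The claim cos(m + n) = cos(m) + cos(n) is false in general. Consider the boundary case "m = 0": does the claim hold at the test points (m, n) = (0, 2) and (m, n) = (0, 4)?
No, fails at both test points

At (0, 2): LHS = cos(2) ≈ -0.4161 ≠ RHS = cos(2) + 1 ≈ 0.5839
At (0, 4): LHS = cos(4) ≈ -0.6536 ≠ RHS = cos(4) + 1 ≈ 0.3464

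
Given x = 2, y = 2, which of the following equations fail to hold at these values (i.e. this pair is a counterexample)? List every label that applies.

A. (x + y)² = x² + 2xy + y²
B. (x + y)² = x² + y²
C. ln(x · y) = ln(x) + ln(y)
B

Evaluating each claim at the given values:
A. LHS = 16, RHS = 16 → holds here (LHS = RHS)
B. LHS = 16, RHS = 8 → fails here (LHS ≠ RHS)
C. LHS = ln(4) ≈ 1.386, RHS = 2·ln(2) ≈ 1.386 → holds here (LHS = RHS)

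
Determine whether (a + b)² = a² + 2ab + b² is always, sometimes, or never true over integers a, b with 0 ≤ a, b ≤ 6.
Always true

The identity holds for every pair in the range. For instance at (a, b) = (3, 5): both sides equal 64.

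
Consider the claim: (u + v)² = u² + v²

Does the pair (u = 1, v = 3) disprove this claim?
Substituting u = 1, v = 3:
LHS = (1 + 3)² = 16
RHS = 1² + 3² = 10

Since LHS ≠ RHS, this pair disproves the claim.

Answer: Yes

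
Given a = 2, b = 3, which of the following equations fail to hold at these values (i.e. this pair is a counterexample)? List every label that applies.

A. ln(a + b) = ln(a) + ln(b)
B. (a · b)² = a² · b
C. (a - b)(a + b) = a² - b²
A, B

Evaluating each claim at the given values:
A. LHS = ln(5) ≈ 1.609, RHS = ln(2) + ln(3) ≈ 1.792 → fails here (LHS ≠ RHS)
B. LHS = 36, RHS = 12 → fails here (LHS ≠ RHS)
C. LHS = -5, RHS = -5 → holds here (LHS = RHS)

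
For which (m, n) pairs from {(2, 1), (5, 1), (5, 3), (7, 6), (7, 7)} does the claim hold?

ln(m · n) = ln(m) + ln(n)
All pairs

Testing each pair:
(2, 1): LHS = ln(2) ≈ 0.6931, RHS = ln(2) ≈ 0.6931 → holds
(5, 1): LHS = ln(5) ≈ 1.609, RHS = ln(5) ≈ 1.609 → holds
(5, 3): LHS = ln(15) ≈ 2.708, RHS = ln(3) + ln(5) ≈ 2.708 → holds
(7, 6): LHS = ln(42) ≈ 3.738, RHS = ln(6) + ln(7) ≈ 3.738 → holds
(7, 7): LHS = ln(49) ≈ 3.892, RHS = 2·ln(7) ≈ 3.892 → holds

Every pair satisfies the claim.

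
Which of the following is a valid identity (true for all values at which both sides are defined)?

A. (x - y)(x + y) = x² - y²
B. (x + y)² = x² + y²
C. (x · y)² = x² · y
A

A: holds — e.g. at (2, 5), both sides equal -21.
B: fails at (3, 3) — LHS = 36, RHS = 18.
C: fails at (2, 7) — LHS = 196, RHS = 28.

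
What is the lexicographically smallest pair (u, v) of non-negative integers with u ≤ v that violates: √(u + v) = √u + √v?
At (0, 1): both sides equal 1, so it holds there.
At (0, 2): both sides equal √(2) ≈ 1.414, so it holds there.

Substituting (1, 1) into the claim:
LHS = √(1 + 1) = √(2) ≈ 1.414
RHS = √1 + √1 = 2

Since LHS ≠ RHS, this pair disproves the claim, and no lexicographically smaller pair (u ≤ v, non-negative integers) does.

For instance (6, 7) is also a counterexample (LHS = √(13) ≈ 3.606, RHS = √(6) + √(7) ≈ 5.095), but it's lexicographically larger.

Answer: (u, v) = (1, 1)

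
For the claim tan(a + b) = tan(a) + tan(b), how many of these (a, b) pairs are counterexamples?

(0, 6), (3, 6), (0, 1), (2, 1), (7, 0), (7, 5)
3

Testing each pair:
(0, 6): LHS = tan(6) ≈ -0.291, RHS = tan(6) ≈ -0.291 → satisfies claim
(3, 6): LHS = tan(9) ≈ -0.4523, RHS = tan(6) + tan(3) ≈ -0.4336 → counterexample
(0, 1): LHS = tan(1) ≈ 1.557, RHS = tan(1) ≈ 1.557 → satisfies claim
(2, 1): LHS = tan(3) ≈ -0.1425, RHS = tan(2) + tan(1) ≈ -0.6276 → counterexample
(7, 0): LHS = tan(7) ≈ 0.8714, RHS = tan(7) ≈ 0.8714 → satisfies claim
(7, 5): LHS = tan(12) ≈ -0.6359, RHS = tan(5) + tan(7) ≈ -2.509 → counterexample

That makes 3 counterexamples.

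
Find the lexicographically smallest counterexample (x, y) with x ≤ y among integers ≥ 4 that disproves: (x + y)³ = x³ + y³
(x, y) = (4, 4)

Substituting (4, 4) into the claim:
LHS = (4 + 4)³ = 512
RHS = 4³ + 4³ = 128

Since LHS ≠ RHS, this pair disproves the claim, and no lexicographically smaller pair (x ≤ y, integers ≥ 4) does.

For instance (9, 10) is also a counterexample (LHS = 6859, RHS = 1729), but it's lexicographically larger.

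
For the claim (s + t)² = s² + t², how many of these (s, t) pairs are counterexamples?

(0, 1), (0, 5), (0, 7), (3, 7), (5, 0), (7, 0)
Testing each pair:
(0, 1): LHS = 1, RHS = 1 → satisfies claim
(0, 5): LHS = 25, RHS = 25 → satisfies claim
(0, 7): LHS = 49, RHS = 49 → satisfies claim
(3, 7): LHS = 100, RHS = 58 → counterexample
(5, 0): LHS = 25, RHS = 25 → satisfies claim
(7, 0): LHS = 49, RHS = 49 → satisfies claim

That makes 1 counterexample.

Answer: 1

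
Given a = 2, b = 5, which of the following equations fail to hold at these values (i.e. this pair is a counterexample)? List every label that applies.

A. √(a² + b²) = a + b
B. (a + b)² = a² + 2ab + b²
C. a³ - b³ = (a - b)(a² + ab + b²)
Evaluating each claim at the given values:
A. LHS = √(29) ≈ 5.385, RHS = 7 → fails here (LHS ≠ RHS)
B. LHS = 49, RHS = 49 → holds here (LHS = RHS)
C. LHS = -117, RHS = -117 → holds here (LHS = RHS)

Answer: A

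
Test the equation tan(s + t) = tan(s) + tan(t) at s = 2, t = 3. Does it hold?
Substituting s = 2, t = 3:

LHS = tan(2 + 3) = tan(5) ≈ -3.381
RHS = tan(2) + tan(3) ≈ -2.328

LHS ≠ RHS, so the equation does not hold at this point.

Answer: Fails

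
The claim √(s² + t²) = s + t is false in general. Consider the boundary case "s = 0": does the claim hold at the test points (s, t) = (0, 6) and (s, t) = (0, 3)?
At (0, 6): LHS = 6, RHS = 6 → equal
At (0, 3): LHS = 3, RHS = 3 → equal

So the claim does hold at both of these boundary points, even though it is not an identity.

Answer: Yes, holds at both test points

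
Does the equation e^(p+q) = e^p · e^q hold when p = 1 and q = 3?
Holds

Substituting p = 1, q = 3:

LHS = e^(1+3) = e^4 ≈ 54.6
RHS = e^1 · e^3 = e^4 ≈ 54.6

LHS = RHS, so the equation holds at this point.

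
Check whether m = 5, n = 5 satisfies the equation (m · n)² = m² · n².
Holds

Substituting m = 5, n = 5:

LHS = (5 · 5)² = 625
RHS = 5² · 5² = 625

LHS = RHS, so the equation holds at this point.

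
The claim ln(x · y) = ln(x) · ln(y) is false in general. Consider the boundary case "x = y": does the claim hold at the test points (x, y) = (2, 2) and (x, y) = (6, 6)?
No, fails at both test points

At (2, 2): LHS = ln(4) ≈ 1.386 ≠ RHS = ln(2)² ≈ 0.4805
At (6, 6): LHS = ln(36) ≈ 3.584 ≠ RHS = ln(6)² ≈ 3.21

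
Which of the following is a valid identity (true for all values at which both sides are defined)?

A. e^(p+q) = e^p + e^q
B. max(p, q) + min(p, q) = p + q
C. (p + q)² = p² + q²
A: fails at (0, 1) — LHS = e ≈ 2.718, RHS = 1 + e ≈ 3.718.
B: holds — e.g. at (3, 5), both sides equal 8.
C: fails at (1, 2) — LHS = 9, RHS = 5.

Answer: B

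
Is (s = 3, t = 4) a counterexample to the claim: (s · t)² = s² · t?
Substituting s = 3, t = 4:
LHS = (3 · 4)² = 144
RHS = 3² · 4 = 36

Since LHS ≠ RHS, this pair disproves the claim.

Answer: Yes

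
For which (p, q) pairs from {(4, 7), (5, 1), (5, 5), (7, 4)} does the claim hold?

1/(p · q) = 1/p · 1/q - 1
None

Testing each pair:
(4, 7): LHS = 1/28, RHS = -27/28 → fails
(5, 1): LHS = 1/5, RHS = -4/5 → fails
(5, 5): LHS = 1/25, RHS = -24/25 → fails
(7, 4): LHS = 1/28, RHS = -27/28 → fails

No pair satisfies the claim.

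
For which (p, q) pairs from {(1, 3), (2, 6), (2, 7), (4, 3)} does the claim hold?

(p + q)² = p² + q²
Testing each pair:
(1, 3): LHS = 16, RHS = 10 → fails
(2, 6): LHS = 64, RHS = 40 → fails
(2, 7): LHS = 81, RHS = 53 → fails
(4, 3): LHS = 49, RHS = 25 → fails

No pair satisfies the claim.

Answer: None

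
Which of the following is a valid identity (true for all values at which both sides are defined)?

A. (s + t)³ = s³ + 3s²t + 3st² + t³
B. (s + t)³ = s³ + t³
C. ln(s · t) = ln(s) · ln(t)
A: holds — e.g. at (3, 5), both sides equal 512.
B: fails at (4, 6) — LHS = 1000, RHS = 280.
C: fails at (2, 2) — LHS = ln(4) ≈ 1.386, RHS = ln(2)² ≈ 0.4805.

Answer: A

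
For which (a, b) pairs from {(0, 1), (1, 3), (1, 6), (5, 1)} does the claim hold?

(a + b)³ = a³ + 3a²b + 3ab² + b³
Testing each pair:
(0, 1): LHS = 1, RHS = 1 → holds
(1, 3): LHS = 64, RHS = 64 → holds
(1, 6): LHS = 343, RHS = 343 → holds
(5, 1): LHS = 216, RHS = 216 → holds

Every pair satisfies the claim.

Answer: All pairs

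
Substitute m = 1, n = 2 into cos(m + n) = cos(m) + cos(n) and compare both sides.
LHS = cos(1 + 2) = cos(3) ≈ -0.99
RHS = cos(1) + cos(2) ≈ 0.1242

LHS ≠ RHS (they differ by about 1.114), so the equation does not hold here.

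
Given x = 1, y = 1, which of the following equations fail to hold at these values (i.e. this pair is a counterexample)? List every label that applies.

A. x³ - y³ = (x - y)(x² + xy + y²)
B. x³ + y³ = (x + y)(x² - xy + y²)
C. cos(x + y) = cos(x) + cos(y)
Evaluating each claim at the given values:
A. LHS = 0, RHS = 0 → holds here (LHS = RHS)
B. LHS = 2, RHS = 2 → holds here (LHS = RHS)
C. LHS = cos(2) ≈ -0.4161, RHS = 2·cos(1) ≈ 1.081 → fails here (LHS ≠ RHS)

Answer: C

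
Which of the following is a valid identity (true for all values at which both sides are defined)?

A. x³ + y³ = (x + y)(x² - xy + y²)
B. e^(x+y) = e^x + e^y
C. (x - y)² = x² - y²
A: holds — e.g. at (2, 4), both sides equal 72.
B: fails at (1, 4) — LHS = e^5 ≈ 148.4, RHS = e + e^4 ≈ 57.32.
C: fails at (6, 7) — LHS = 1, RHS = -13.

Answer: A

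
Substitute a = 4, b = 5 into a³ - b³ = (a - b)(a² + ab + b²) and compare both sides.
LHS = 4³ - 5³ = -61
RHS = (4 - 5)(4² + 4·5 + 5²) = -61

LHS = RHS: the two sides agree.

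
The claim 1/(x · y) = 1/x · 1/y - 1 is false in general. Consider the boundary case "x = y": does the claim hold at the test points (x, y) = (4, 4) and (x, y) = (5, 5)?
At (4, 4): LHS = 1/16 ≠ RHS = -15/16
At (5, 5): LHS = 1/25 ≠ RHS = -24/25

Answer: No, fails at both test points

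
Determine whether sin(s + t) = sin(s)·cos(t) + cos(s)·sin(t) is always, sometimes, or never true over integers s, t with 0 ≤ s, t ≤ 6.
Always true

The identity holds for every pair in the range. For instance at (s, t) = (4, 3): both sides equal sin(7) ≈ 0.657.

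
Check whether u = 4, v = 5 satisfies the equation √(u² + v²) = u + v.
Fails

Substituting u = 4, v = 5:

LHS = √(4² + 5²) = √(41) ≈ 6.403
RHS = 4 + 5 = 9

LHS ≠ RHS, so the equation does not hold at this point.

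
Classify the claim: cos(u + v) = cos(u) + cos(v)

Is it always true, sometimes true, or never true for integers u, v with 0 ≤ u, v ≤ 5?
Never true

The claim fails for every pair in the range. For instance at (u, v) = (0, 1): LHS = cos(1) ≈ 0.5403, RHS = cos(1) + 1 ≈ 1.54.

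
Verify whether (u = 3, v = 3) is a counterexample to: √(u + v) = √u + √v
Substituting u = 3, v = 3:
LHS = √(3 + 3) = √(6) ≈ 2.449
RHS = √3 + √3 = 2·√(3) ≈ 3.464

Since LHS ≠ RHS, this pair disproves the claim.

Answer: Yes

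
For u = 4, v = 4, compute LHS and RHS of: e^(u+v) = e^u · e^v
LHS = e^(4+4) = e^8 ≈ 2981
RHS = e^4 · e^4 = e^8 ≈ 2981

LHS = RHS: the two sides agree.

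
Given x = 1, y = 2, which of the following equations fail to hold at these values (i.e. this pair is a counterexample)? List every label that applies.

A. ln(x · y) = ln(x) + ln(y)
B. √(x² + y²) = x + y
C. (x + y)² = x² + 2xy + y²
B

Evaluating each claim at the given values:
A. LHS = ln(2) ≈ 0.6931, RHS = ln(2) ≈ 0.6931 → holds here (LHS = RHS)
B. LHS = √(5) ≈ 2.236, RHS = 3 → fails here (LHS ≠ RHS)
C. LHS = 9, RHS = 9 → holds here (LHS = RHS)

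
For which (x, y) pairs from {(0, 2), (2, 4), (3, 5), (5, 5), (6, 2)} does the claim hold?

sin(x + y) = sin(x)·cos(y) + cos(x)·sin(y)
All pairs

Testing each pair:
(0, 2): LHS = sin(2) ≈ 0.9093, RHS = sin(2) ≈ 0.9093 → holds
(2, 4): LHS = sin(6) ≈ -0.2794, RHS = sin(2)·cos(4) + sin(4)·cos(2) ≈ -0.2794 → holds
(3, 5): LHS = sin(8) ≈ 0.9894, RHS = sin(3)·cos(5) + sin(5)·cos(3) ≈ 0.9894 → holds
(5, 5): LHS = sin(10) ≈ -0.544, RHS = 2·sin(5)·cos(5) ≈ -0.544 → holds
(6, 2): LHS = sin(8) ≈ 0.9894, RHS = sin(6)·cos(2) + sin(2)·cos(6) ≈ 0.9894 → holds

Every pair satisfies the claim.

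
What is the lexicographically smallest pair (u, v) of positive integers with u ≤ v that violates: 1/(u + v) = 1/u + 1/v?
(u, v) = (1, 1)

Substituting (1, 1) into the claim:
LHS = 1/(1 + 1) = 1/2
RHS = 1/1 + 1/1 = 2

Since LHS ≠ RHS, this pair disproves the claim, and no lexicographically smaller pair (u ≤ v, positive integers) does.

For instance (2, 7) is also a counterexample (LHS = 1/9, RHS = 9/14), but it's lexicographically larger.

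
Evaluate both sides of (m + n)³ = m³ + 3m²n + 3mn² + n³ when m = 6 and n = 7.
LHS = (6 + 7)³ = 2197
RHS = 6³ + 3·6²·7 + 3·6·7² + 7³ = 2197

LHS = RHS: the two sides agree.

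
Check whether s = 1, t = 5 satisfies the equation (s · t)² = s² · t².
Substituting s = 1, t = 5:

LHS = (1 · 5)² = 25
RHS = 1² · 5² = 25

LHS = RHS, so the equation holds at this point.

Answer: Holds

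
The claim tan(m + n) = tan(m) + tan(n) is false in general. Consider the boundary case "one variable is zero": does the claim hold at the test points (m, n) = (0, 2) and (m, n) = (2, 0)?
At (0, 2): LHS = tan(2) ≈ -2.185, RHS = tan(2) ≈ -2.185 → equal
At (2, 0): LHS = tan(2) ≈ -2.185, RHS = tan(2) ≈ -2.185 → equal

So the claim does hold at both of these boundary points, even though it is not an identity.

Answer: Yes, holds at both test points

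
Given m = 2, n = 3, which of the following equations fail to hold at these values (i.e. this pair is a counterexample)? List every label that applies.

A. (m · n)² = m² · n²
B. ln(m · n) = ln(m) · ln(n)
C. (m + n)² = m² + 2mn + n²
B

Evaluating each claim at the given values:
A. LHS = 36, RHS = 36 → holds here (LHS = RHS)
B. LHS = ln(6) ≈ 1.792, RHS = ln(2)·ln(3) ≈ 0.7615 → fails here (LHS ≠ RHS)
C. LHS = 25, RHS = 25 → holds here (LHS = RHS)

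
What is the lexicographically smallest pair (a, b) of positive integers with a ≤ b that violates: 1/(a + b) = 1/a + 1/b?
(a, b) = (1, 1)

Substituting (1, 1) into the claim:
LHS = 1/(1 + 1) = 1/2
RHS = 1/1 + 1/1 = 2

Since LHS ≠ RHS, this pair disproves the claim, and no lexicographically smaller pair (a ≤ b, positive integers) does.

For instance (1, 7) is also a counterexample (LHS = 1/8, RHS = 8/7), but it's lexicographically larger.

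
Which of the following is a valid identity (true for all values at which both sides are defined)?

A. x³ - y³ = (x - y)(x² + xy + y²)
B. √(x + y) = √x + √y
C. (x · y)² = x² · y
A

A: holds — e.g. at (4, 5), both sides equal -61.
B: fails at (3, 5) — LHS = 2·√(2) ≈ 2.828, RHS = √(3) + √(5) ≈ 3.968.
C: fails at (1, 2) — LHS = 4, RHS = 2.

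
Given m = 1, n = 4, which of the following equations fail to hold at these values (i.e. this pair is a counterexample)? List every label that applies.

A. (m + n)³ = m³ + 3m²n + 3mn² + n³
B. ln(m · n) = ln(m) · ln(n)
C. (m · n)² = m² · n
B, C

Evaluating each claim at the given values:
A. LHS = 125, RHS = 125 → holds here (LHS = RHS)
B. LHS = ln(4) ≈ 1.386, RHS = 0 → fails here (LHS ≠ RHS)
C. LHS = 16, RHS = 4 → fails here (LHS ≠ RHS)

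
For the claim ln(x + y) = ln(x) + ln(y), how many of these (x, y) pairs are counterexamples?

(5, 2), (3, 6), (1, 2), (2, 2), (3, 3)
4

Testing each pair:
(5, 2): LHS = ln(7) ≈ 1.946, RHS = ln(2) + ln(5) ≈ 2.303 → counterexample
(3, 6): LHS = ln(9) ≈ 2.197, RHS = ln(3) + ln(6) ≈ 2.89 → counterexample
(1, 2): LHS = ln(3) ≈ 1.099, RHS = ln(2) ≈ 0.6931 → counterexample
(2, 2): LHS = ln(4) ≈ 1.386, RHS = 2·ln(2) ≈ 1.386 → satisfies claim
(3, 3): LHS = ln(6) ≈ 1.792, RHS = 2·ln(3) ≈ 2.197 → counterexample

That makes 4 counterexamples.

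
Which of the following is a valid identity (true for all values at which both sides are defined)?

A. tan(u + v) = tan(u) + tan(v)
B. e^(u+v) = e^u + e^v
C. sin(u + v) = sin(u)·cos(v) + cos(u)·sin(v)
A: fails at (4, 4) — LHS = tan(8) ≈ -6.8, RHS = 2·tan(4) ≈ 2.316.
B: fails at (3, 7) — LHS = e^10 ≈ 22026.5, RHS = e^3 + e^7 ≈ 1117.
C: holds — e.g. at (2, 2), both sides equal sin(4) ≈ -0.7568.

Answer: C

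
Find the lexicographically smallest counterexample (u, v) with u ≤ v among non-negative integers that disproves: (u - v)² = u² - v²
Substituting (0, 1) into the claim:
LHS = (0 - 1)² = 1
RHS = 0² - 1² = -1

Since LHS ≠ RHS, this pair disproves the claim, and no lexicographically smaller pair (u ≤ v, non-negative integers) does.

For instance (2, 7) is also a counterexample (LHS = 25, RHS = -45), but it's lexicographically larger.

Answer: (u, v) = (0, 1)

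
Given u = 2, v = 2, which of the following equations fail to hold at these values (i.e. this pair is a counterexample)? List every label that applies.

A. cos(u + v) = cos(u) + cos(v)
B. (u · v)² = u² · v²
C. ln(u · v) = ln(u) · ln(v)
Evaluating each claim at the given values:
A. LHS = cos(4) ≈ -0.6536, RHS = 2·cos(2) ≈ -0.8323 → fails here (LHS ≠ RHS)
B. LHS = 16, RHS = 16 → holds here (LHS = RHS)
C. LHS = ln(4) ≈ 1.386, RHS = ln(2)² ≈ 0.4805 → fails here (LHS ≠ RHS)

Answer: A, C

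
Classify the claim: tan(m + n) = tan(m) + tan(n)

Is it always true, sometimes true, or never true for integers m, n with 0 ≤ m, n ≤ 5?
Sometimes true

It holds at (m, n) = (0, 4) (both sides equal tan(4) ≈ 1.158), but fails at (m, n) = (5, 3) (LHS = tan(8) ≈ -6.8, RHS = tan(5) + tan(3) ≈ -3.523).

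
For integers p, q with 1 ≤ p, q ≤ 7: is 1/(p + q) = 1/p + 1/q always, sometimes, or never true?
Never true

The claim fails for every pair in the range. For instance at (p, q) = (5, 3): LHS = 1/8, RHS = 8/15.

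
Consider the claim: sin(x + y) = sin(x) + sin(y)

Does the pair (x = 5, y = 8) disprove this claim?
Substituting x = 5, y = 8:
LHS = sin(5 + 8) = sin(13) ≈ 0.4202
RHS = sin(5) + sin(8) ≈ 0.03043

Since LHS ≠ RHS, this pair disproves the claim.

Answer: Yes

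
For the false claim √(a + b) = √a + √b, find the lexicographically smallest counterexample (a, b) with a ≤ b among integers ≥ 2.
Substituting (2, 2) into the claim:
LHS = √(2 + 2) = 2
RHS = √2 + √2 = 2·√(2) ≈ 2.828

Since LHS ≠ RHS, this pair disproves the claim, and no lexicographically smaller pair (a ≤ b, integers ≥ 2) does.

For instance (3, 3) is also a counterexample (LHS = √(6) ≈ 2.449, RHS = 2·√(3) ≈ 3.464), but it's lexicographically larger.

Answer: (a, b) = (2, 2)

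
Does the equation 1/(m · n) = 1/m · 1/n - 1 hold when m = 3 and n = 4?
Substituting m = 3, n = 4:

LHS = 1/(3 · 4) = 1/12
RHS = 1/3 · 1/4 - 1 = -11/12

LHS ≠ RHS, so the equation does not hold at this point.

Answer: Fails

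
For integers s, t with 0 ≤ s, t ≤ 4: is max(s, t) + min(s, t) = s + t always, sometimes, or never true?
Always true

The identity holds for every pair in the range. For instance at (s, t) = (1, 3): both sides equal 4.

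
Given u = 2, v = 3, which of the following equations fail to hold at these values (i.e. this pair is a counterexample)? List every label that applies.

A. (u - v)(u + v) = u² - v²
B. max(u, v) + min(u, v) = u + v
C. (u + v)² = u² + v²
C

Evaluating each claim at the given values:
A. LHS = -5, RHS = -5 → holds here (LHS = RHS)
B. LHS = 5, RHS = 5 → holds here (LHS = RHS)
C. LHS = 25, RHS = 13 → fails here (LHS ≠ RHS)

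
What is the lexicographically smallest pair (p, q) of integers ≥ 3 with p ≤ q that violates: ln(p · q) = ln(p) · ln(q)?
(p, q) = (3, 3)

Substituting (3, 3) into the claim:
LHS = ln(3 · 3) = ln(9) ≈ 2.197
RHS = ln(3) · ln(3) = ln(3)² ≈ 1.207

Since LHS ≠ RHS, this pair disproves the claim, and no lexicographically smaller pair (p ≤ q, integers ≥ 3) does.

For instance (3, 4) is also a counterexample (LHS = ln(12) ≈ 2.485, RHS = ln(3)·ln(4) ≈ 1.523), but it's lexicographically larger.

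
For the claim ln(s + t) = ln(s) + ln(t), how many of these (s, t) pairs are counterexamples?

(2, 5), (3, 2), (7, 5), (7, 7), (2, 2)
4

Testing each pair:
(2, 5): LHS = ln(7) ≈ 1.946, RHS = ln(2) + ln(5) ≈ 2.303 → counterexample
(3, 2): LHS = ln(5) ≈ 1.609, RHS = ln(2) + ln(3) ≈ 1.792 → counterexample
(7, 5): LHS = ln(12) ≈ 2.485, RHS = ln(5) + ln(7) ≈ 3.555 → counterexample
(7, 7): LHS = ln(14) ≈ 2.639, RHS = 2·ln(7) ≈ 3.892 → counterexample
(2, 2): LHS = ln(4) ≈ 1.386, RHS = 2·ln(2) ≈ 1.386 → satisfies claim

That makes 4 counterexamples.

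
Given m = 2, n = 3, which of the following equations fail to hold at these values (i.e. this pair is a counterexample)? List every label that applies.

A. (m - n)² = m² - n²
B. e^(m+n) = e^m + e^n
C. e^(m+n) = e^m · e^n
A, B

Evaluating each claim at the given values:
A. LHS = 1, RHS = -5 → fails here (LHS ≠ RHS)
B. LHS = e^5 ≈ 148.4, RHS = e^2 + e^3 ≈ 27.47 → fails here (LHS ≠ RHS)
C. LHS = e^5 ≈ 148.4, RHS = e^5 ≈ 148.4 → holds here (LHS = RHS)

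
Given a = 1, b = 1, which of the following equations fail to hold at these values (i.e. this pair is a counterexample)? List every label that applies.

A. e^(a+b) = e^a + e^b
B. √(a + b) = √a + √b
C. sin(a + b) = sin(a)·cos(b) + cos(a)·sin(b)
Evaluating each claim at the given values:
A. LHS = e^2 ≈ 7.389, RHS = 2·e ≈ 5.437 → fails here (LHS ≠ RHS)
B. LHS = √(2) ≈ 1.414, RHS = 2 → fails here (LHS ≠ RHS)
C. LHS = sin(2) ≈ 0.9093, RHS = 2·sin(1)·cos(1) ≈ 0.9093 → holds here (LHS = RHS)

Answer: A, B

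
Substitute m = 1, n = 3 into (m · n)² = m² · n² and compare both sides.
LHS = (1 · 3)² = 9
RHS = 1² · 3² = 9

LHS = RHS: the two sides agree.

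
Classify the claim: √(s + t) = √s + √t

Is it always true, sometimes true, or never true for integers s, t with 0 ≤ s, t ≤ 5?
It holds at (s, t) = (5, 0) (both sides equal √(5) ≈ 2.236), but fails at (s, t) = (1, 3) (LHS = 2, RHS = 1 + √(3) ≈ 2.732).

Answer: Sometimes true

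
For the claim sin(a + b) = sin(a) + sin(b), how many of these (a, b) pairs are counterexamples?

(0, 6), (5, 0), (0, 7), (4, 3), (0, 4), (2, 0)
Testing each pair:
(0, 6): LHS = sin(6) ≈ -0.2794, RHS = sin(6) ≈ -0.2794 → satisfies claim
(5, 0): LHS = sin(5) ≈ -0.9589, RHS = sin(5) ≈ -0.9589 → satisfies claim
(0, 7): LHS = sin(7) ≈ 0.657, RHS = sin(7) ≈ 0.657 → satisfies claim
(4, 3): LHS = sin(7) ≈ 0.657, RHS = sin(4) + sin(3) ≈ -0.6157 → counterexample
(0, 4): LHS = sin(4) ≈ -0.7568, RHS = sin(4) ≈ -0.7568 → satisfies claim
(2, 0): LHS = sin(2) ≈ 0.9093, RHS = sin(2) ≈ 0.9093 → satisfies claim

That makes 1 counterexample.

Answer: 1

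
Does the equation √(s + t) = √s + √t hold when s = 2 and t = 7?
Fails

Substituting s = 2, t = 7:

LHS = √(2 + 7) = 3
RHS = √2 + √7 = √(2) + √(7) ≈ 4.06

LHS ≠ RHS, so the equation does not hold at this point.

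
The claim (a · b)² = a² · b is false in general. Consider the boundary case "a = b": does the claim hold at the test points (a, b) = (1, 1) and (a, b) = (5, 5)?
At (1, 1): LHS = 1, RHS = 1 → equal
At (5, 5): LHS = 625 ≠ RHS = 125

Answer: Only at (1, 1)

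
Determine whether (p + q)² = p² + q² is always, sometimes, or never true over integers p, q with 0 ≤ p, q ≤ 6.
It holds at (p, q) = (0, 5) (both sides equal 25), but fails at (p, q) = (1, 3) (LHS = 16, RHS = 10).

Answer: Sometimes true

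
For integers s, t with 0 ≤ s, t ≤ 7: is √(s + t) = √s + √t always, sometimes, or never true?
It holds at (s, t) = (3, 0) (both sides equal √(3) ≈ 1.732), but fails at (s, t) = (5, 1) (LHS = √(6) ≈ 2.449, RHS = 1 + √(5) ≈ 3.236).

Answer: Sometimes true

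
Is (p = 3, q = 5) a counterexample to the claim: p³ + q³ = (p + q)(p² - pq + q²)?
Substituting p = 3, q = 5:
LHS = 3³ + 5³ = 152
RHS = (3 + 5)(3² - 3·5 + 5²) = 152

The sides agree, so this pair does not disprove the claim.

Answer: No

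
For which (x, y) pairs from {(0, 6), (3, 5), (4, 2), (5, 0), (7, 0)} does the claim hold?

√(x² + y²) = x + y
Testing each pair:
(0, 6): LHS = 6, RHS = 6 → holds
(3, 5): LHS = √(34) ≈ 5.831, RHS = 8 → fails
(4, 2): LHS = 2·√(5) ≈ 4.472, RHS = 6 → fails
(5, 0): LHS = 5, RHS = 5 → holds
(7, 0): LHS = 7, RHS = 7 → holds

3 of 5 pairs satisfy the claim.

Answer: (0, 6), (5, 0), (7, 0)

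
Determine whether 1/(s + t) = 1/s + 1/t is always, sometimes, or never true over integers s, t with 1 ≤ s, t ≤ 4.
The claim fails for every pair in the range. For instance at (s, t) = (3, 1): LHS = 1/4, RHS = 4/3.

Answer: Never true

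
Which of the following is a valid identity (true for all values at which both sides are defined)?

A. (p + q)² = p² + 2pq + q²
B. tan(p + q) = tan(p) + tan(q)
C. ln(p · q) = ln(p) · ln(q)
A: holds — e.g. at (3, 3), both sides equal 36.
B: fails at (4, 5) — LHS = tan(9) ≈ -0.4523, RHS = tan(5) + tan(4) ≈ -2.223.
C: fails at (2, 3) — LHS = ln(6) ≈ 1.792, RHS = ln(2)·ln(3) ≈ 0.7615.

Answer: A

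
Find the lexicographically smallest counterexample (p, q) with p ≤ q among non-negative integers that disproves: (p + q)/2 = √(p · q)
(p, q) = (0, 1)

Substituting (0, 1) into the claim:
LHS = (0 + 1)/2 = 1/2
RHS = √(0 · 1) = 0

Since LHS ≠ RHS, this pair disproves the claim, and no lexicographically smaller pair (p ≤ q, non-negative integers) does.

For instance (2, 7) is also a counterexample (LHS = 9/2, RHS = √(14) ≈ 3.742), but it's lexicographically larger.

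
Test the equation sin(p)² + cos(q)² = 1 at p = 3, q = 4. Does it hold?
Substituting p = 3, q = 4:

LHS = sin(3)² + cos(4)² ≈ 0.4472
RHS = 1

LHS ≠ RHS, so the equation does not hold at this point.

Answer: Fails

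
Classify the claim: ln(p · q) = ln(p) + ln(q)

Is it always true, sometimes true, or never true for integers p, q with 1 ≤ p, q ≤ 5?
The identity holds for every pair in the range. For instance at (p, q) = (3, 5): both sides equal ln(15) ≈ 2.708.

Answer: Always true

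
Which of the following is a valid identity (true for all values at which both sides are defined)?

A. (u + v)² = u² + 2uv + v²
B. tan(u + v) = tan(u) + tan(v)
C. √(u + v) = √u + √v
A

A: holds — e.g. at (0, 1), both sides equal 1.
B: fails at (3, 3) — LHS = tan(6) ≈ -0.291, RHS = 2·tan(3) ≈ -0.2851.
C: fails at (3, 4) — LHS = √(7) ≈ 2.646, RHS = √(3) + 2 ≈ 3.732.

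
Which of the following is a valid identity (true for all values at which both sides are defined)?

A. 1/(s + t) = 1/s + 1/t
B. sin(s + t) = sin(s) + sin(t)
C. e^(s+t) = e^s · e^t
C

A: fails at (6, 7) — LHS = 1/13, RHS = 13/42.
B: fails at (1, 2) — LHS = sin(3) ≈ 0.1411, RHS = sin(1) + sin(2) ≈ 1.751.
C: holds — e.g. at (3, 7), both sides equal e^10 ≈ 22026.5.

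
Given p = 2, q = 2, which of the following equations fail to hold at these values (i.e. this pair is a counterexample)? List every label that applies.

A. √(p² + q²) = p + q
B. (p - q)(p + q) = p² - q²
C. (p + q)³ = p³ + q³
Evaluating each claim at the given values:
A. LHS = 2·√(2) ≈ 2.828, RHS = 4 → fails here (LHS ≠ RHS)
B. LHS = 0, RHS = 0 → holds here (LHS = RHS)
C. LHS = 64, RHS = 16 → fails here (LHS ≠ RHS)

Answer: A, C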